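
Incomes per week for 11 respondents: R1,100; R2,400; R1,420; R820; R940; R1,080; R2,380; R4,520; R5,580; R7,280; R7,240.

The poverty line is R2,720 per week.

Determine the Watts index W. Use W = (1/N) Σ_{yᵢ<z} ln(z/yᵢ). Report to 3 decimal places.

Poor units: R820, R940, R1,080, R1,100, R1,420, R2,380, R2,400 (q = 7 of N = 11).
Log gaps: ln(2720/820) = 1.1991; ln(2720/940) = 1.0625; ln(2720/1080) = 0.9237; ln(2720/1100) = 0.9053; ln(2720/1420) = 0.6500; ln(2720/2380) = 0.1335; ln(2720/2400) = 0.1252.
W = 4.999252 / 11 = 0.454.

0.454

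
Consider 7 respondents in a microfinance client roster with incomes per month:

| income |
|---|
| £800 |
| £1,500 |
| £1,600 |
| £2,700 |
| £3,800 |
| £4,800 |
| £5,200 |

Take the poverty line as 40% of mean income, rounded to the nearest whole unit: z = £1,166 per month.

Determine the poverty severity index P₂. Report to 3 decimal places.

0.014

Below z: £800 (q = 1 of N = 7).
Shortfall ratios: (1166−800)/1166 = 0.3139.
Squared: 0.0985.
Sum = 0.098529; P₂ = 0.098529 / 7 = 0.014.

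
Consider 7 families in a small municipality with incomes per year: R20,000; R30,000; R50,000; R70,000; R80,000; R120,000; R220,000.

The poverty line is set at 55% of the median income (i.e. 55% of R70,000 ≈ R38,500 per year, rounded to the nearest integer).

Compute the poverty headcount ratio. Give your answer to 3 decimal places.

2 of the 7 families have income below R38,500.
H = 2/7 = 0.286.

0.286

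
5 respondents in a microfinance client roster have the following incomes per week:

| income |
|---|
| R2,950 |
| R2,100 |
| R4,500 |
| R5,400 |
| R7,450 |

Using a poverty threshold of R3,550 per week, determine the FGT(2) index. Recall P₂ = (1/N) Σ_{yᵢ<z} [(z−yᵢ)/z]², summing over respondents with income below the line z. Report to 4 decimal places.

Poor units: R2,100, R2,950 (q = 2 of N = 5).
Shortfall ratios: (3550−2100)/3550 = 0.4085; (3550−2950)/3550 = 0.1690.
Squared: 0.1668; 0.0286.
Sum = 0.195398; P₂ = 0.195398 / 5 = 0.0391.

0.0391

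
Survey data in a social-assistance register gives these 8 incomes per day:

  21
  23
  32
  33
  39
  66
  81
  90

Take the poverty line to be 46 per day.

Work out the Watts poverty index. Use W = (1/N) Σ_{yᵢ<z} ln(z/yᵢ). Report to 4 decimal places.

0.2922

Incomes under z: 21, 23, 32, 33, 39 (q = 5 of N = 8).
Log shortfalls: ln(46/21) = 0.7841; ln(46/23) = 0.6931; ln(46/32) = 0.3629; ln(46/33) = 0.3321; ln(46/39) = 0.1651.
W = 2.337385 / 8 = 0.2922.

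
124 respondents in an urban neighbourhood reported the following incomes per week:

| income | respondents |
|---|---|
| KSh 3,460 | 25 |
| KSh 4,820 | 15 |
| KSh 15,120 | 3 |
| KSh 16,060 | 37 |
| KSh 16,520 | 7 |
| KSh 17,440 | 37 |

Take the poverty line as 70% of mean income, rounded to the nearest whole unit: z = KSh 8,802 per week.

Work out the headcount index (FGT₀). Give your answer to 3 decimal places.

0.323

40 of the 124 respondents have income below KSh 8,802.
H = 40/124 = 0.323.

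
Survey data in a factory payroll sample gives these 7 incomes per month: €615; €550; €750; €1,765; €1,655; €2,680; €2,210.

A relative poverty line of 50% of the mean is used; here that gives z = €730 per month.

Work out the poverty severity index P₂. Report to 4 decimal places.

0.0122

Below z: €550, €615 (q = 2 of N = 7).
Shortfall ratios: (730−550)/730 = 0.2466; (730−615)/730 = 0.1575.
Squared: 0.0608; 0.0248.
Sum = 0.085616; P₂ = 0.085616 / 7 = 0.0122.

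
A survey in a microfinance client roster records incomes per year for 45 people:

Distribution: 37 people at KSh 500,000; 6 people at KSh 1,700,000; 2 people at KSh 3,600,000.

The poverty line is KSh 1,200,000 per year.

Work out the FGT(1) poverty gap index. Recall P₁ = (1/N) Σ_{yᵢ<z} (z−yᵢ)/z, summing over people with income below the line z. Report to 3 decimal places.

Poor units: 37×KSh 500,000 (q = 37 of N = 45).
Gap ratios (z−y)/z: (1200000−500000)/1200000 = 0.5833 (×37).
Σ = 21.583333. Dividing by the full population N = 45 gives P₁ = 0.480.

0.480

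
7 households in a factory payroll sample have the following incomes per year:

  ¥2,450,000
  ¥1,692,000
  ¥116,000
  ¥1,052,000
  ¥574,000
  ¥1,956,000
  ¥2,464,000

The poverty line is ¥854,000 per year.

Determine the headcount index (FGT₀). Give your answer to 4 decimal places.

2 of the 7 households have income below ¥854,000.
H = 2/7 = 0.2857.

0.2857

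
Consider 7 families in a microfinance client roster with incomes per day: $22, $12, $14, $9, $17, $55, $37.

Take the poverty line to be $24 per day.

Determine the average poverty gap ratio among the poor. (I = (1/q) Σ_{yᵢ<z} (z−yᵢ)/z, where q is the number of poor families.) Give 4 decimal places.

Incomes under z: $9, $12, $14, $17, $22 (q = 5 of N = 7).
Shortfall ratios (z−y)/z: 0.6250, 0.5000, 0.4167, 0.2917, 0.0833; sum = 1.916667.
The income-gap ratio divides by q (the poor only): 1.916667 / 5 = 0.3833.

0.3833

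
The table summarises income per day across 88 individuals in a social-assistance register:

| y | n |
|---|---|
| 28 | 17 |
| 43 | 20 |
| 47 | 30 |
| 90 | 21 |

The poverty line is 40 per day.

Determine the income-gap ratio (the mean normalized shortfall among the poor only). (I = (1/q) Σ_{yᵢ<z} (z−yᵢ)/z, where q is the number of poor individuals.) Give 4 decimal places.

0.3000

Below z: 17×28 (q = 17 of N = 88).
Relative gaps: 0.3000 (×17); sum = 5.100000.
The income-gap ratio divides by q (the poor only): 5.100000 / 17 = 0.3000.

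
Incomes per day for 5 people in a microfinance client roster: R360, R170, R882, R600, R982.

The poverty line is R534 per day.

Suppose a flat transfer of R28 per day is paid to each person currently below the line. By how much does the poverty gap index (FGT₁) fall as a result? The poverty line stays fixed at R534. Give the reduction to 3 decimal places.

Before: below the line — R170, R360; poverty gap index (FGT₁) = 0.20150.
After the R28 transfer: below the line — R198, R388; poverty gap index (FGT₁) = 0.18052.
Reduction = 0.20150 − 0.18052 = 0.021.

0.021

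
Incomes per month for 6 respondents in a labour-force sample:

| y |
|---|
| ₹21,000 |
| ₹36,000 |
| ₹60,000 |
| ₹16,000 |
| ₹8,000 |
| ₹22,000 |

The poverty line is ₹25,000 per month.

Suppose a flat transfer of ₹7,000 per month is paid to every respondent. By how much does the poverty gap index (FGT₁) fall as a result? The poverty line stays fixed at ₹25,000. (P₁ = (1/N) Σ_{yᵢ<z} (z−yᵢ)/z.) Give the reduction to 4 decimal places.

0.1400

Before: below the line — ₹8,000, ₹16,000, ₹21,000, ₹22,000; poverty gap index (FGT₁) = 0.220000.
After the ₹7,000 transfer: below the line — ₹15,000, ₹23,000; poverty gap index (FGT₁) = 0.080000.
Reduction = 0.220000 − 0.080000 = 0.1400.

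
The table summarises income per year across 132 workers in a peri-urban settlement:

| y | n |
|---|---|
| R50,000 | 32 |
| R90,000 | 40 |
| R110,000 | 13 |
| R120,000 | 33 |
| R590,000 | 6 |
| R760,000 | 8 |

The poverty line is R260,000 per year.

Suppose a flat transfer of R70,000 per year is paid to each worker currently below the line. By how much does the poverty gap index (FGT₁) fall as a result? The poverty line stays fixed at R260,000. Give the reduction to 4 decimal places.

0.2407

Before: below the line — 32×R50,000, 40×R90,000, 13×R110,000, 33×R120,000; poverty gap index (FGT₁) = 0.585373.
After the R70,000 transfer: below the line — 32×R120,000, 40×R160,000, 13×R180,000, 33×R190,000; poverty gap index (FGT₁) = 0.344697.
Reduction = 0.585373 − 0.344697 = 0.2407.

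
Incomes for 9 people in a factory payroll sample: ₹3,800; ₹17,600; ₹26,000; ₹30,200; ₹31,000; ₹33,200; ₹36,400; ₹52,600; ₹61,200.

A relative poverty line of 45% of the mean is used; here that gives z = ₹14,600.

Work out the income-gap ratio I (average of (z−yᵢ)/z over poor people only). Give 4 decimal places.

0.7397

Incomes under z: ₹3,800 (q = 1 of N = 9).
Shortfall ratios (z−y)/z: 0.7397; sum = 0.739726.
I averages over the q = 1 poor units only: 0.739726 / 1 = 0.7397.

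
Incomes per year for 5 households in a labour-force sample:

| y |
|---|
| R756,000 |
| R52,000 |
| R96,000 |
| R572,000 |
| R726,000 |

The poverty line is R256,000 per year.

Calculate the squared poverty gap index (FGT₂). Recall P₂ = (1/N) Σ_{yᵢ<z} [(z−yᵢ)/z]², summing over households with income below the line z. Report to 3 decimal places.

Below z: R52,000, R96,000 (q = 2 of N = 5).
Relative gaps: (256000−52000)/256000 = 0.7969; (256000−96000)/256000 = 0.6250.
Squared: 0.6350; 0.3906.
Sum = 1.025635; P₂ = 1.025635 / 5 = 0.205.

0.205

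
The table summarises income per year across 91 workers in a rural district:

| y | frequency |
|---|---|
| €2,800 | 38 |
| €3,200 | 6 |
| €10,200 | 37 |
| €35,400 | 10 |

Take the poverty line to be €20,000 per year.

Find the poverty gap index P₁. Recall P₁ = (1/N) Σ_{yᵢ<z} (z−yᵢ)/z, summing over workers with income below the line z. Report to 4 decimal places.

Below the line: 38×€2,800, 6×€3,200, 37×€10,200 (q = 81 of N = 91).
Shortfall ratios: (20000−2800)/20000 = 0.8600 (×38); (20000−3200)/20000 = 0.8400 (×6); (20000−10200)/20000 = 0.4900 (×37).
Σ = 55.850000. Dividing by the full population N = 91 gives P₁ = 0.6137.

0.6137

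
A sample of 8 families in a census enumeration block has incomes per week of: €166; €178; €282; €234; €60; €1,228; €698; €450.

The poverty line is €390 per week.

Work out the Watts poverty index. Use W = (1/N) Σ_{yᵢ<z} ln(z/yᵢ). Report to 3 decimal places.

Poor units: €60, €166, €178, €234, €282 (q = 5 of N = 8).
Log gaps: ln(390/60) = 1.8718; ln(390/166) = 0.8542; ln(390/178) = 0.7844; ln(390/234) = 0.5108; ln(390/282) = 0.3242.
W = 4.345390 / 8 = 0.543.

0.543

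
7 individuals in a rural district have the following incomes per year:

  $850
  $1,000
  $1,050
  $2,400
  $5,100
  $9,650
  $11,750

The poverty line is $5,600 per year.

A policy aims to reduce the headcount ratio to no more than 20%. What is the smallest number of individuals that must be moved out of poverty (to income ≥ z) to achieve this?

Currently q = 5 of N = 7 are below the line (H = 0.714).
A headcount ratio of at most 20% allows at most ⌊0.20 × 7⌋ = 1 poor individuals.
So at least 5 − 1 = 4 must be lifted.

4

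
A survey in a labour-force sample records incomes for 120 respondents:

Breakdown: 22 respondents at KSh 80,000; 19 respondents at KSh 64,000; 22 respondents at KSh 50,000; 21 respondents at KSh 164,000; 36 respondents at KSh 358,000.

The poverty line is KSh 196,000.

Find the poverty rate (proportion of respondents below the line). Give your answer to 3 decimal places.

84 of the 120 respondents have income below KSh 196,000.
H = 84/120 = 0.700.

0.700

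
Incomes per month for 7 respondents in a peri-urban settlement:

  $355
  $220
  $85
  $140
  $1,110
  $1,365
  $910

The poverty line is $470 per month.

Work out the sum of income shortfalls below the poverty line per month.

$1,080

Poor units: $85, $140, $220, $355 (q = 4 of N = 7).
Individual gaps: 470−85 = 385; 470−140 = 330; 470−220 = 250; 470−355 = 115.
Aggregate gap = $1,080.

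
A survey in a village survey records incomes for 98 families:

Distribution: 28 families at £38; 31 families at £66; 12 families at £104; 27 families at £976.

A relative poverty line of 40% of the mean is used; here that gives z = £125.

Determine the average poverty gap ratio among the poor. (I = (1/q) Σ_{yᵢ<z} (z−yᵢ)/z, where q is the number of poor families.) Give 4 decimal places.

0.5090

Below z: 28×£38, 31×£66, 12×£104 (q = 71 of N = 98).
Relative gaps: 0.6960 (×28), 0.4720 (×31), 0.1680 (×12); sum = 36.136000.
I averages over the q = 71 poor units only: 36.136000 / 71 = 0.5090.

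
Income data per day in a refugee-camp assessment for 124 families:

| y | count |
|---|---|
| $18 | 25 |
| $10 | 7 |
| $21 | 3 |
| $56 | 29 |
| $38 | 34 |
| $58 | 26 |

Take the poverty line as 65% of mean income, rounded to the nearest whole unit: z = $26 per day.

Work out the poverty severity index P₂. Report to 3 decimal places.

Below z: 7×$10, 25×$18, 3×$21 (q = 35 of N = 124).
Shortfall ratios: (26−10)/26 = 0.6154 (×7); (26−18)/26 = 0.3077 (×25); (26−21)/26 = 0.1923 (×3).
Squared: 0.3787 (×7); 0.0947 (×25); 0.0370 (×3).
Sum = 5.128698; P₂ = 5.128698 / 124 = 0.041.

0.041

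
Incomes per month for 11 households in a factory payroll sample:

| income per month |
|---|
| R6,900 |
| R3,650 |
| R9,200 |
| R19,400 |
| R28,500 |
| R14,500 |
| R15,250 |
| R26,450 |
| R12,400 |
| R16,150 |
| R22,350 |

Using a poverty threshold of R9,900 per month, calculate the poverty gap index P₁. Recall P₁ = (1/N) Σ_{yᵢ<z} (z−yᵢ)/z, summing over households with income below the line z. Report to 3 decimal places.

Below z: R3,650, R6,900, R9,200 (q = 3 of N = 11).
Relative gaps: (9900−3650)/9900 = 0.6313; (9900−6900)/9900 = 0.3030; (9900−9200)/9900 = 0.0707.
Sum of shortfalls = 1.005051; P₁ averages over all N: 1.005051 / 11 = 0.091.

0.091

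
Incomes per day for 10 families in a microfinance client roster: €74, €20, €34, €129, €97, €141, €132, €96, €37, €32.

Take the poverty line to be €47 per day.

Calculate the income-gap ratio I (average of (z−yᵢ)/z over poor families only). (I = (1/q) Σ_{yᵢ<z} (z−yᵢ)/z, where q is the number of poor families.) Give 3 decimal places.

Below z: €20, €32, €34, €37 (q = 4 of N = 10).
Shortfall ratios (z−y)/z: 0.5745, 0.3191, 0.2766, 0.2128; sum = 1.382979.
The income-gap ratio divides by q (the poor only): 1.382979 / 4 = 0.346.

0.346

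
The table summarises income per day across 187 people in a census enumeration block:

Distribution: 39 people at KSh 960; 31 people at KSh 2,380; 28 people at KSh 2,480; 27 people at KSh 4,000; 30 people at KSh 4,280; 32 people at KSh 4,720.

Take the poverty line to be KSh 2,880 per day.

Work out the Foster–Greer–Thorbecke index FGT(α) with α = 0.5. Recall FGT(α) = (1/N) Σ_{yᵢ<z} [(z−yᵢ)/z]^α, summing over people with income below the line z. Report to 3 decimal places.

0.295

Below the line: 39×KSh 960, 31×KSh 2,380, 28×KSh 2,480 (q = 98 of N = 187).
Gap ratios (z−y)/z: (2880−960)/2880 = 0.6667 (×39); (2880−2380)/2880 = 0.1736 (×31); (2880−2480)/2880 = 0.1389 (×28).
Raised to α = 0.5: 0.81650 (×39); 0.41667 (×31); 0.37268 (×28).
Sum = 55.195017; FGT(0.5) = 55.195017 / 187 = 0.295.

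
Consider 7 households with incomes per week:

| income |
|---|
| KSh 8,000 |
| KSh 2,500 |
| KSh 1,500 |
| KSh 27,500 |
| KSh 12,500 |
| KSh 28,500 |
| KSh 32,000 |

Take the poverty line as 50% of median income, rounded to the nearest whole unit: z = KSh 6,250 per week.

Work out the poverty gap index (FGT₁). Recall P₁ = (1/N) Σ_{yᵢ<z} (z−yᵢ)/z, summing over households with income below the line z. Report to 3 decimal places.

Below the line: KSh 1,500, KSh 2,500 (q = 2 of N = 7).
Relative gaps: (6250−1500)/6250 = 0.7600; (6250−2500)/6250 = 0.6000.
Σ = 1.360000. Dividing by the full population N = 7 gives P₁ = 0.194.

0.194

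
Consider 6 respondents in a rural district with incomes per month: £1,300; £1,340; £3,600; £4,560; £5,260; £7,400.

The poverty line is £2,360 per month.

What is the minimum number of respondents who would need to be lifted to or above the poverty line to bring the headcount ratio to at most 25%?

Currently q = 2 of N = 6 are below the line (H = 0.333).
A headcount ratio of at most 25% allows at most ⌊0.25 × 6⌋ = 1 poor respondents.
So at least 2 − 1 = 1 must be lifted.

1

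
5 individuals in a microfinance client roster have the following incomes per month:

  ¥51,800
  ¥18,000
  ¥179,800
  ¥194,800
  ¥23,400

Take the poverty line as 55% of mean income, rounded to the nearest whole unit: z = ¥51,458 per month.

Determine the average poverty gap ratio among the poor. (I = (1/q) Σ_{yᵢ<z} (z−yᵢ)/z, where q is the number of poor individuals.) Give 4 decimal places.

Below the line: ¥18,000, ¥23,400 (q = 2 of N = 5).
Shortfall ratios (z−y)/z: 0.6502, 0.5453; sum = 1.195460.
I averages over the q = 2 poor units only: 1.195460 / 2 = 0.5977.

0.5977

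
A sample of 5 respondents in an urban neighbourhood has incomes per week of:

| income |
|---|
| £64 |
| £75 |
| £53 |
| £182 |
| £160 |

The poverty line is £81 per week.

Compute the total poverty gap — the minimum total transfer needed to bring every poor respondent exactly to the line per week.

Below the line: £53, £64, £75 (q = 3 of N = 5).
Individual gaps: 81−53 = 28; 81−64 = 17; 81−75 = 6.
Aggregate gap = £51.

£51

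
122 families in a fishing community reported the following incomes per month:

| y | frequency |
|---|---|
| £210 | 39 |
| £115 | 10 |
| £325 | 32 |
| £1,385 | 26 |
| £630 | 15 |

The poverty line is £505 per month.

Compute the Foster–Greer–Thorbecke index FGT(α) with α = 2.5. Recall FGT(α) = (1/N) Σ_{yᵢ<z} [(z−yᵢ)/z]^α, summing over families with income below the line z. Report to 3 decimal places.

Poor units: 10×£115, 39×£210, 32×£325 (q = 81 of N = 122).
Gap ratios (z−y)/z: (505−115)/505 = 0.7723 (×10); (505−210)/505 = 0.5842 (×39); (505−325)/505 = 0.3564 (×32).
Raised to α = 2.5: 0.52412 (×10); 0.26081 (×39); 0.07585 (×32).
Sum = 17.840058; FGT(2.5) = 17.840058 / 122 = 0.146.

0.146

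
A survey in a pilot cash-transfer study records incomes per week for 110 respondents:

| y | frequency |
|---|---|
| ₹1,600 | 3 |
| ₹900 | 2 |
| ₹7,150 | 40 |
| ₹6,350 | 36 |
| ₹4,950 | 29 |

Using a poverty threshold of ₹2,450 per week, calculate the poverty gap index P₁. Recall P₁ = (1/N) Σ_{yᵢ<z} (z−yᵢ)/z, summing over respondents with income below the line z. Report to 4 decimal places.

Incomes under z: 2×₹900, 3×₹1,600 (q = 5 of N = 110).
Relative gaps: (2450−900)/2450 = 0.6327 (×2); (2450−1600)/2450 = 0.3469 (×3).
Sum of shortfalls = 2.306122; P₁ averages over all N: 2.306122 / 110 = 0.0210.

0.0210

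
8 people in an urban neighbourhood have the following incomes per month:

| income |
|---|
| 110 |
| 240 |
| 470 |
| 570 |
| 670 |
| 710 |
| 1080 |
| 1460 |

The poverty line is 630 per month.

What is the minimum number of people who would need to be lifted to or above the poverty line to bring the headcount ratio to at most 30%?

Currently q = 4 of N = 8 are below the line (H = 0.500).
A headcount ratio of at most 30% allows at most ⌊0.30 × 8⌋ = 2 poor people.
So at least 4 − 2 = 2 must be lifted.

2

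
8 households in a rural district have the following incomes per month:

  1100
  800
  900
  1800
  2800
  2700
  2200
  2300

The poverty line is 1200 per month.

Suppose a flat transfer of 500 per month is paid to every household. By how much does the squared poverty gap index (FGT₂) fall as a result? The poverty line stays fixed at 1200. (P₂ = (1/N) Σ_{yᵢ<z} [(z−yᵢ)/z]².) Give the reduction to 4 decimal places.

0.0226

Before: below the line — 800, 900, 1100; squared poverty gap index (FGT₂) = 0.022569.
After the 500 transfer: below the line — none; squared poverty gap index (FGT₂) = 0.000000.
Reduction = 0.022569 − 0.000000 = 0.0226.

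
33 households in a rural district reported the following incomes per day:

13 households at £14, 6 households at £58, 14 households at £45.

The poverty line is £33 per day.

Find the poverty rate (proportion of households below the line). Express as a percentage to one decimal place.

39.4%

13 of the 33 households have income below £33.
H = 13/33 = 39.4%.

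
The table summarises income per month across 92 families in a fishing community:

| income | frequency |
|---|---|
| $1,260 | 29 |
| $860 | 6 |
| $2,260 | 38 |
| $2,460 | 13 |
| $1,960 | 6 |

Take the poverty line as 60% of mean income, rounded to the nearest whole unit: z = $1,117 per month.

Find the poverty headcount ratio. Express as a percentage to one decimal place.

6.5%

6 of the 92 families have income below $1,117.
H = 6/92 = 6.5%.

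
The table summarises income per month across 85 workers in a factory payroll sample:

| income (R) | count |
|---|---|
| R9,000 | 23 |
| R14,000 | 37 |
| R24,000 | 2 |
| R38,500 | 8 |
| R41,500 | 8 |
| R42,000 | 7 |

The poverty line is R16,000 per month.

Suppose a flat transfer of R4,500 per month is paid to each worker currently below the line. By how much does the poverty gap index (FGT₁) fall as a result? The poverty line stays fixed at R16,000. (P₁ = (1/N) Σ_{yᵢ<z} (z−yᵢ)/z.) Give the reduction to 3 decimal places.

Before: below the line — 23×R9,000, 37×R14,000; poverty gap index (FGT₁) = 0.17279.
After the R4,500 transfer: below the line — 23×R13,500; poverty gap index (FGT₁) = 0.04228.
Reduction = 0.17279 − 0.04228 = 0.131.

0.131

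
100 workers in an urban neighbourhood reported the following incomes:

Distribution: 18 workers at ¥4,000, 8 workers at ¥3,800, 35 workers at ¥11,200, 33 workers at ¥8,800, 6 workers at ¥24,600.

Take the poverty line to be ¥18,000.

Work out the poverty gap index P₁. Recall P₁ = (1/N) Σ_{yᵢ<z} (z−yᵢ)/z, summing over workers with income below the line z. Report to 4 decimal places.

0.5040

Below the line: 8×¥3,800, 18×¥4,000, 33×¥8,800, 35×¥11,200 (q = 94 of N = 100).
Normalized shortfalls: (18000−3800)/18000 = 0.7889 (×8); (18000−4000)/18000 = 0.7778 (×18); (18000−8800)/18000 = 0.5111 (×33); (18000−11200)/18000 = 0.3778 (×35).
Sum of shortfalls = 50.400000; P₁ averages over all N: 50.400000 / 100 = 0.5040.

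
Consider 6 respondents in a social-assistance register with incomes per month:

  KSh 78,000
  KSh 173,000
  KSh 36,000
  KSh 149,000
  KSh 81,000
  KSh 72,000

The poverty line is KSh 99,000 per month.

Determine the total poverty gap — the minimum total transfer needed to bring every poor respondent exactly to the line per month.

KSh 129,000

Below z: KSh 36,000, KSh 72,000, KSh 78,000, KSh 81,000 (q = 4 of N = 6).
Individual gaps: 99000−36000 = 63000; 99000−72000 = 27000; 99000−78000 = 21000; 99000−81000 = 18000.
Aggregate gap = KSh 129,000.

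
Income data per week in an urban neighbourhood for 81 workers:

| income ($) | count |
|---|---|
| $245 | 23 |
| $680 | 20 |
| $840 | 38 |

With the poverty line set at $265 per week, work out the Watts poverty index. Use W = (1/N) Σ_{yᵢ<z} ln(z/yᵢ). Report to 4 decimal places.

Below the line: 23×$245 (q = 23 of N = 81).
Log shortfalls: ln(265/245) = 0.0785 (×23).
W = 1.804847 / 81 = 0.0223.

0.0223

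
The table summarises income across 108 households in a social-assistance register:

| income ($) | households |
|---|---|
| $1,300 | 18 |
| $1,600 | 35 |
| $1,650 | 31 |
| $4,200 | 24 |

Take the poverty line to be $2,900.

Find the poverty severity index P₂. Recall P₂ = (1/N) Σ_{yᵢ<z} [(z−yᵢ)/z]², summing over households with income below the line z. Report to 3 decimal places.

0.169

Poor units: 18×$1,300, 35×$1,600, 31×$1,650 (q = 84 of N = 108).
Relative gaps: (2900−1300)/2900 = 0.5517 (×18); (2900−1600)/2900 = 0.4483 (×35); (2900−1650)/2900 = 0.4310 (×31).
Squared: 0.3044 (×18); 0.2010 (×35); 0.1858 (×31).
Sum = 18.271998; P₂ = 18.271998 / 108 = 0.169.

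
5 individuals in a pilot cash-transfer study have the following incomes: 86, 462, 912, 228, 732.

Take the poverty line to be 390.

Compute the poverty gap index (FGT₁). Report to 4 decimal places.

Below the line: 86, 228 (q = 2 of N = 5).
Gap ratios (z−y)/z: (390−86)/390 = 0.7795; (390−228)/390 = 0.4154.
Σ = 1.194872. Dividing by the full population N = 5 gives P₁ = 0.2390.

0.2390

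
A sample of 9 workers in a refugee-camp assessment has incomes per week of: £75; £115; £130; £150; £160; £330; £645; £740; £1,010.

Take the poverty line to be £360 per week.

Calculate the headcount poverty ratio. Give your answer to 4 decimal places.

6 of the 9 workers have income below £360.
H = 6/9 = 0.6667.

0.6667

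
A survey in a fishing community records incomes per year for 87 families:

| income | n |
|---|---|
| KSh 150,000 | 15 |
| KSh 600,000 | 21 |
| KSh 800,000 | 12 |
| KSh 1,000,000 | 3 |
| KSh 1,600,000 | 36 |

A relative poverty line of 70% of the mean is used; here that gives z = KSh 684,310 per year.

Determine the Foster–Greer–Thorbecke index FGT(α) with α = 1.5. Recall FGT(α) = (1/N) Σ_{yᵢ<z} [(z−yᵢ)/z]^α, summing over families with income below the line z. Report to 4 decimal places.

Incomes under z: 15×KSh 150,000, 21×KSh 600,000 (q = 36 of N = 87).
Relative gaps: (684310−150000)/684310 = 0.7808 (×15); (684310−600000)/684310 = 0.1232 (×21).
Raised to α = 1.5: 0.68994 (×15); 0.04325 (×21).
Sum = 11.257235; FGT(1.5) = 11.257235 / 87 = 0.1294.

0.1294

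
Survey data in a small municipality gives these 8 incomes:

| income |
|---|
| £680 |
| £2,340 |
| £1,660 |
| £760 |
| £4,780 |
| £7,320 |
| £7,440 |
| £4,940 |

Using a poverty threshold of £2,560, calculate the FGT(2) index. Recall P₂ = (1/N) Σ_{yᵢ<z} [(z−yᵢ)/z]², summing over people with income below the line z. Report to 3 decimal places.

Below z: £680, £760, £1,660, £2,340 (q = 4 of N = 8).
Normalized shortfalls: (2560−680)/2560 = 0.7344; (2560−760)/2560 = 0.7031; (2560−1660)/2560 = 0.3516; (2560−2340)/2560 = 0.0859.
Squared: 0.5393; 0.4944; 0.1236; 0.0074.
Sum = 1.164673; P₂ = 1.164673 / 8 = 0.146.

0.146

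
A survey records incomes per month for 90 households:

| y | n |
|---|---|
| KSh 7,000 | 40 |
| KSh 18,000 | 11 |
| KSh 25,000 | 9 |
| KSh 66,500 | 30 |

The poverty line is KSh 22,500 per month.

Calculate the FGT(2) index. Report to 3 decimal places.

Below the line: 40×KSh 7,000, 11×KSh 18,000 (q = 51 of N = 90).
Shortfall ratios: (22500−7000)/22500 = 0.6889 (×40); (22500−18000)/22500 = 0.2000 (×11).
Squared: 0.4746 (×40); 0.0400 (×11).
Sum = 19.422716; P₂ = 19.422716 / 90 = 0.216.

0.216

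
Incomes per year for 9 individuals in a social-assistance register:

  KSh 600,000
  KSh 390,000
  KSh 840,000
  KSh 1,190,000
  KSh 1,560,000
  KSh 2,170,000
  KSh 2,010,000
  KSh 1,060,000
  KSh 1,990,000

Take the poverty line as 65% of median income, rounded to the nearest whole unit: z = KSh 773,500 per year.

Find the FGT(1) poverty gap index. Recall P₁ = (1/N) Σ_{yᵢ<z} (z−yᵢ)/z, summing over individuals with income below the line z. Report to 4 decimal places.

0.0800

Below the line: KSh 390,000, KSh 600,000 (q = 2 of N = 9).
Shortfall ratios: (773500−390000)/773500 = 0.4958; (773500−600000)/773500 = 0.2243.
Sum of shortfalls = 0.720103; P₁ averages over all N: 0.720103 / 9 = 0.0800.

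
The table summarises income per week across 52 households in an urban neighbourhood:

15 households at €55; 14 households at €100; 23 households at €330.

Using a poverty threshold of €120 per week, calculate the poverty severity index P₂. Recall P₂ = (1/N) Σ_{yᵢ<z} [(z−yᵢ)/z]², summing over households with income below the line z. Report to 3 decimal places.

0.092

Below z: 15×€55, 14×€100 (q = 29 of N = 52).
Relative gaps: (120−55)/120 = 0.5417 (×15); (120−100)/120 = 0.1667 (×14).
Squared: 0.2934 (×15); 0.0278 (×14).
Sum = 4.789931; P₂ = 4.789931 / 52 = 0.092.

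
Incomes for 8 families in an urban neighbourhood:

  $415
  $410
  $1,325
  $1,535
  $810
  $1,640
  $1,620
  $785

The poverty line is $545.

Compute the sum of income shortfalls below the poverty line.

Incomes under z: $410, $415 (q = 2 of N = 8).
Individual gaps: 545−410 = 135; 545−415 = 130.
Aggregate gap = $265.

$265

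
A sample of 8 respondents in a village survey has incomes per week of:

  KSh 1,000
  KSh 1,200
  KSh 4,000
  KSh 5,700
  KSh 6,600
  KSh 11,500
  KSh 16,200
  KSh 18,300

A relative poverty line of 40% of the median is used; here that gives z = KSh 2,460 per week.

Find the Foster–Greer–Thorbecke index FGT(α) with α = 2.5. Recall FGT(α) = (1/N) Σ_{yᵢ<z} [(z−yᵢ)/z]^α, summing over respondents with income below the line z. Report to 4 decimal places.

Below z: KSh 1,000, KSh 1,200 (q = 2 of N = 8).
Gap ratios (z−y)/z: (2460−1000)/2460 = 0.5935; (2460−1200)/2460 = 0.5122.
Raised to α = 2.5: 0.27136; 0.18775.
Sum = 0.459113; FGT(2.5) = 0.459113 / 8 = 0.0574.

0.0574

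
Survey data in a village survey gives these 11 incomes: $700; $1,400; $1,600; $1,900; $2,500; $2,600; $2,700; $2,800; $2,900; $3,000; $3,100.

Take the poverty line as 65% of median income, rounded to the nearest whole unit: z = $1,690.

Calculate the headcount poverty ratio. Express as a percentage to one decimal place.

3 of the 11 people have income below $1,690.
H = 3/11 = 27.3%.

27.3%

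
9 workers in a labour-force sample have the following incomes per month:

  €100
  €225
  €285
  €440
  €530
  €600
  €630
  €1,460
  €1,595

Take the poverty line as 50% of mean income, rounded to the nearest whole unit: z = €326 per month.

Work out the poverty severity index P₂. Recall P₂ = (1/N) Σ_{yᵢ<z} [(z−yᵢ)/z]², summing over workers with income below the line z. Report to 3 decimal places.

Below z: €100, €225, €285 (q = 3 of N = 9).
Gap ratios (z−y)/z: (326−100)/326 = 0.6933; (326−225)/326 = 0.3098; (326−285)/326 = 0.1258.
Squared: 0.4806; 0.0960; 0.0158.
Sum = 0.592401; P₂ = 0.592401 / 9 = 0.066.

0.066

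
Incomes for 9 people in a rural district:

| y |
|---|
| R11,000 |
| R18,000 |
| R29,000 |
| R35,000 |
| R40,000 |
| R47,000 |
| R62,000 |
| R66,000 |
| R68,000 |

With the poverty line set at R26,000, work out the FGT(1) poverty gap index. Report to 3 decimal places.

Poor units: R11,000, R18,000 (q = 2 of N = 9).
Shortfall ratios: (26000−11000)/26000 = 0.5769; (26000−18000)/26000 = 0.3077.
Σ = 0.884615. Dividing by the full population N = 9 gives P₁ = 0.098.

0.098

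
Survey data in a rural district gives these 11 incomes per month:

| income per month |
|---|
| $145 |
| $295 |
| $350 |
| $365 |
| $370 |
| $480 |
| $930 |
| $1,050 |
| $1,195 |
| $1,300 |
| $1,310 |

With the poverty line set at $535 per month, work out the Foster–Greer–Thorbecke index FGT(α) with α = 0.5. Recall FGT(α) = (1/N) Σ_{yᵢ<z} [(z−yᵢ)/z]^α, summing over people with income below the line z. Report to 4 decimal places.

Below the line: $145, $295, $350, $365, $370, $480 (q = 6 of N = 11).
Gap ratios (z−y)/z: (535−145)/535 = 0.7290; (535−295)/535 = 0.4486; (535−350)/535 = 0.3458; (535−365)/535 = 0.3178; (535−370)/535 = 0.3084; (535−480)/535 = 0.1028.
Raised to α = 0.5: 0.85380; 0.66977; 0.58804; 0.56370; 0.55535; 0.32063.
Sum = 3.551294; FGT(0.5) = 3.551294 / 11 = 0.3228.

0.3228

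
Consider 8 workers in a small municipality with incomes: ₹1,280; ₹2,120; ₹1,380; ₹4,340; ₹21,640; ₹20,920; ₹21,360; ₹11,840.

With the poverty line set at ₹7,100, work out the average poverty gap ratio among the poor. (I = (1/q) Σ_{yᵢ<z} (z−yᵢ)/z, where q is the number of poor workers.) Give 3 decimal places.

0.679

Below the line: ₹1,280, ₹1,380, ₹2,120, ₹4,340 (q = 4 of N = 8).
Shortfall ratios (z−y)/z: 0.8197, 0.8056, 0.7014, 0.3887; sum = 2.715493.
I averages over the q = 4 poor units only: 2.715493 / 4 = 0.679.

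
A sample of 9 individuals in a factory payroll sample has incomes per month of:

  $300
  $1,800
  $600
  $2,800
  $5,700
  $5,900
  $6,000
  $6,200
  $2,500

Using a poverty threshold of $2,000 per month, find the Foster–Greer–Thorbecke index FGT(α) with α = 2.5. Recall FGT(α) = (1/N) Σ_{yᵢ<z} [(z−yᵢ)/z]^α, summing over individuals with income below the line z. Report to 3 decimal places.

Below z: $300, $600, $1,800 (q = 3 of N = 9).
Relative gaps: (2000−300)/2000 = 0.8500; (2000−600)/2000 = 0.7000; (2000−1800)/2000 = 0.1000.
Raised to α = 2.5: 0.66611; 0.40996; 0.00316.
Sum = 1.079238; FGT(2.5) = 1.079238 / 9 = 0.120.

0.120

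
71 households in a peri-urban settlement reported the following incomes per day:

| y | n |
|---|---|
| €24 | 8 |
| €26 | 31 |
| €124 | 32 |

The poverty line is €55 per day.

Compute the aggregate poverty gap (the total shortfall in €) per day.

Poor units: 8×€24, 31×€26 (q = 39 of N = 71).
Individual gaps: 8×(55−24) = 248; 31×(55−26) = 899.
Aggregate gap = €1,147.

€1,147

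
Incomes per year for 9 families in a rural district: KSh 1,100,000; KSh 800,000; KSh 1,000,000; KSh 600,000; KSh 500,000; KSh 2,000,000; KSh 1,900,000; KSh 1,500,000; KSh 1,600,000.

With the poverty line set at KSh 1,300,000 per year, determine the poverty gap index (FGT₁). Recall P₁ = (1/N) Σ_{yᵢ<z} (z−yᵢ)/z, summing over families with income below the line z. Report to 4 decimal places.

Below the line: KSh 500,000, KSh 600,000, KSh 800,000, KSh 1,000,000, KSh 1,100,000 (q = 5 of N = 9).
Relative gaps: (1300000−500000)/1300000 = 0.6154; (1300000−600000)/1300000 = 0.5385; (1300000−800000)/1300000 = 0.3846; (1300000−1000000)/1300000 = 0.2308; (1300000−1100000)/1300000 = 0.1538.
Σ = 1.923077. Dividing by the full population N = 9 gives P₁ = 0.2137.

0.2137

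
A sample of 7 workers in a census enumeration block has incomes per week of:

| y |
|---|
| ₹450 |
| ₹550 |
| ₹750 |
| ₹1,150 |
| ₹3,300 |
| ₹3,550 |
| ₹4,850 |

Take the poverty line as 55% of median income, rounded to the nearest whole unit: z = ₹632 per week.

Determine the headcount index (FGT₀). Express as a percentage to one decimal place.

28.6%

2 of the 7 workers have income below ₹632.
H = 2/7 = 28.6%.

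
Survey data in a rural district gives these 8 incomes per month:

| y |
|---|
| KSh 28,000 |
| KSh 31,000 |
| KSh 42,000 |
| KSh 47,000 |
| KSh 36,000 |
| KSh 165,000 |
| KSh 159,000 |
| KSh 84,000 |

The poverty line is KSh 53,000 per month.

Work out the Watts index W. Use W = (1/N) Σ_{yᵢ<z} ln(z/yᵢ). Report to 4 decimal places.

0.2392

Incomes under z: KSh 28,000, KSh 31,000, KSh 36,000, KSh 42,000, KSh 47,000 (q = 5 of N = 8).
Log shortfalls: ln(53000/28000) = 0.6381; ln(53000/31000) = 0.5363; ln(53000/36000) = 0.3868; ln(53000/42000) = 0.2326; ln(53000/47000) = 0.1201.
W = 1.913932 / 8 = 0.2392.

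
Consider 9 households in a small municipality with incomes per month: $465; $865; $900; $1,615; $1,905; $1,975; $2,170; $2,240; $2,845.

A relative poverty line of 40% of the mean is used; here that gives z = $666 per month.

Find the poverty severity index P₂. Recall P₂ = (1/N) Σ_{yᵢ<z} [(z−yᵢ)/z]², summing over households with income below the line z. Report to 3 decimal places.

Incomes under z: $465 (q = 1 of N = 9).
Normalized shortfalls: (666−465)/666 = 0.3018.
Squared: 0.0911.
Sum = 0.091084; P₂ = 0.091084 / 9 = 0.010.

0.010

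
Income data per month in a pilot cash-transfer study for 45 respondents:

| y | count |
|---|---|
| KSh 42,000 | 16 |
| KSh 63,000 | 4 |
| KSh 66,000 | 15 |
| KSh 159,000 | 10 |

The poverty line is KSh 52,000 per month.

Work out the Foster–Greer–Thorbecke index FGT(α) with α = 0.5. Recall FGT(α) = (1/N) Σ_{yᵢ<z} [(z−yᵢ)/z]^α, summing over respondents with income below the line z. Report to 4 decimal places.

0.1559

Below z: 16×KSh 42,000 (q = 16 of N = 45).
Normalized shortfalls: (52000−42000)/52000 = 0.1923 (×16).
Raised to α = 0.5: 0.43853 (×16).
Sum = 7.016464; FGT(0.5) = 7.016464 / 45 = 0.1559.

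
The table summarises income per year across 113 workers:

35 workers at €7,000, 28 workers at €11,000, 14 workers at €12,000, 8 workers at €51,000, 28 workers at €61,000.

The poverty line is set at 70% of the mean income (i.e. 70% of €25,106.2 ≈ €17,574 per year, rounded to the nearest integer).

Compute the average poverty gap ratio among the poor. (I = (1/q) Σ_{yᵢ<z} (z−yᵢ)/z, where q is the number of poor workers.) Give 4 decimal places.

Incomes under z: 35×€7,000, 28×€11,000, 14×€12,000 (q = 77 of N = 113).
Relative gaps: 0.6017 (×35), 0.3741 (×28), 0.3172 (×14); sum = 35.973484.
I averages over the q = 77 poor units only: 35.973484 / 77 = 0.4672.

0.4672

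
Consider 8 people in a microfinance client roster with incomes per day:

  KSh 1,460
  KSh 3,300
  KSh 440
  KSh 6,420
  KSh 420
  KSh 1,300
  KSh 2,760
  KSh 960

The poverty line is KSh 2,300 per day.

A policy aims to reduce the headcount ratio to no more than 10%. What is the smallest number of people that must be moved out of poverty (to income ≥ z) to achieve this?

5

Currently q = 5 of N = 8 are below the line (H = 0.625).
A headcount ratio of at most 10% allows at most ⌊0.10 × 8⌋ = 0 poor people.
So at least 5 − 0 = 5 must be lifted.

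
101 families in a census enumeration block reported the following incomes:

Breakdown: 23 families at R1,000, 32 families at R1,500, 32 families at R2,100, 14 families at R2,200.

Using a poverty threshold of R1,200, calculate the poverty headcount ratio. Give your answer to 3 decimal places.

0.228

23 of the 101 families have income below R1,200.
H = 23/101 = 0.228.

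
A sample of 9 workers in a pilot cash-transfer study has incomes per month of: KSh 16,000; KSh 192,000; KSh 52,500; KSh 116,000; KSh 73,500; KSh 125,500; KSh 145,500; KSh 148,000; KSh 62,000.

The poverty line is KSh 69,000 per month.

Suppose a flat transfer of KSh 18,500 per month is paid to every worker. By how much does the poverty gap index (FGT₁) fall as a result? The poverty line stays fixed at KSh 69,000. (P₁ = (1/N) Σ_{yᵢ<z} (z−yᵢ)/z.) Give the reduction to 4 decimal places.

Before: below the line — KSh 16,000, KSh 52,500, KSh 62,000; poverty gap index (FGT₁) = 0.123188.
After the KSh 18,500 transfer: below the line — KSh 34,500; poverty gap index (FGT₁) = 0.055556.
Reduction = 0.123188 − 0.055556 = 0.0676.

0.0676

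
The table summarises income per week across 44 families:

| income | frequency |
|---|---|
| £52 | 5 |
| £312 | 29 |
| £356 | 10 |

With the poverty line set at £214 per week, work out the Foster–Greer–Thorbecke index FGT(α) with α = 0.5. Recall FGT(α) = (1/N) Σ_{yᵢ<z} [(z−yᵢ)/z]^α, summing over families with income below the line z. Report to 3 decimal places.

0.099

Below z: 5×£52 (q = 5 of N = 44).
Relative gaps: (214−52)/214 = 0.7570 (×5).
Raised to α = 0.5: 0.87006 (×5).
Sum = 4.350314; FGT(0.5) = 4.350314 / 44 = 0.099.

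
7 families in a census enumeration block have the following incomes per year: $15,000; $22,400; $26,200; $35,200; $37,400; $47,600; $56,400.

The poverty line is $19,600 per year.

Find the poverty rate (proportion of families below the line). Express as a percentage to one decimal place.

14.3%

1 of the 7 families have income below $19,600.
H = 1/7 = 14.3%.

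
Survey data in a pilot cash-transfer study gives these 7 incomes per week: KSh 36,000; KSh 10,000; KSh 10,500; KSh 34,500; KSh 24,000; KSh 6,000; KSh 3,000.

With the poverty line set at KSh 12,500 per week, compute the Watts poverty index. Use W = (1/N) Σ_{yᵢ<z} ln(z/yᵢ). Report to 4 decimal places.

0.3655

Below the line: KSh 3,000, KSh 6,000, KSh 10,000, KSh 10,500 (q = 4 of N = 7).
Log gaps: ln(12500/3000) = 1.4271; ln(12500/6000) = 0.7340; ln(12500/10000) = 0.2231; ln(12500/10500) = 0.1744.
W = 2.558582 / 7 = 0.3655.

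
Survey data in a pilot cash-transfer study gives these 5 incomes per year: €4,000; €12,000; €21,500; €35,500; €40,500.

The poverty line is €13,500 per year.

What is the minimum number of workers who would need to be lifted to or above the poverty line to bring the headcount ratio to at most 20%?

2 of the 5 workers are poor, so H = 2/5 = 0.400.
A headcount ratio of at most 20% allows at most ⌊0.20 × 5⌋ = 1 poor workers.
So at least 2 − 1 = 1 must be lifted.

1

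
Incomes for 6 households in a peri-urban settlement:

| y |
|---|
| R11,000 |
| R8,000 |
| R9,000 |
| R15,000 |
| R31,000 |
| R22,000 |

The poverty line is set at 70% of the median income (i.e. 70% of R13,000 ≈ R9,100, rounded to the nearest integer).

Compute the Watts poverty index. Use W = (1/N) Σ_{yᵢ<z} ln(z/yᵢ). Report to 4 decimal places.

0.0233

Below the line: R8,000, R9,000 (q = 2 of N = 6).
Log shortfalls: ln(9100/8000) = 0.1288; ln(9100/9000) = 0.0110.
W = 0.139883 / 6 = 0.0233.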